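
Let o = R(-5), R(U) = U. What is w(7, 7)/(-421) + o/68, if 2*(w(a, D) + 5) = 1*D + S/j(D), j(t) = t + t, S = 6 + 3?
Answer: -7087/100198 ≈ -0.070730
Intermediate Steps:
o = -5
S = 9
j(t) = 2*t
w(a, D) = -5 + D/2 + 9/(4*D) (w(a, D) = -5 + (1*D + 9/((2*D)))/2 = -5 + (D + 9*(1/(2*D)))/2 = -5 + (D + 9/(2*D))/2 = -5 + (D/2 + 9/(4*D)) = -5 + D/2 + 9/(4*D))
w(7, 7)/(-421) + o/68 = (-5 + (½)*7 + (9/4)/7)/(-421) - 5/68 = (-5 + 7/2 + (9/4)*(⅐))*(-1/421) - 5*1/68 = (-5 + 7/2 + 9/28)*(-1/421) - 5/68 = -33/28*(-1/421) - 5/68 = 33/11788 - 5/68 = -7087/100198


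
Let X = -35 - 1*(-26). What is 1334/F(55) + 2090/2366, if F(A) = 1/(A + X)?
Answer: 72594657/1183 ≈ 61365.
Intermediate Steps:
X = -9 (X = -35 + 26 = -9)
F(A) = 1/(-9 + A) (F(A) = 1/(A - 9) = 1/(-9 + A))
1334/F(55) + 2090/2366 = 1334/(1/(-9 + 55)) + 2090/2366 = 1334/(1/46) + 2090*(1/2366) = 1334/(1/46) + 1045/1183 = 1334*46 + 1045/1183 = 61364 + 1045/1183 = 72594657/1183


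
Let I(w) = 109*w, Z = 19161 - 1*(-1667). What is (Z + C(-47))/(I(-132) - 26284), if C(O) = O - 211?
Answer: -10285/20336 ≈ -0.50575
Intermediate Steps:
C(O) = -211 + O
Z = 20828 (Z = 19161 + 1667 = 20828)
(Z + C(-47))/(I(-132) - 26284) = (20828 + (-211 - 47))/(109*(-132) - 26284) = (20828 - 258)/(-14388 - 26284) = 20570/(-40672) = 20570*(-1/40672) = -10285/20336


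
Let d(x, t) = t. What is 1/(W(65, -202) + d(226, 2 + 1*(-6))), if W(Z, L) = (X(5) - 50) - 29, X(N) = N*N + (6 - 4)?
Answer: -1/56 ≈ -0.017857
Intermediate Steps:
X(N) = 2 + N**2 (X(N) = N**2 + 2 = 2 + N**2)
W(Z, L) = -52 (W(Z, L) = ((2 + 5**2) - 50) - 29 = ((2 + 25) - 50) - 29 = (27 - 50) - 29 = -23 - 29 = -52)
1/(W(65, -202) + d(226, 2 + 1*(-6))) = 1/(-52 + (2 + 1*(-6))) = 1/(-52 + (2 - 6)) = 1/(-52 - 4) = 1/(-56) = -1/56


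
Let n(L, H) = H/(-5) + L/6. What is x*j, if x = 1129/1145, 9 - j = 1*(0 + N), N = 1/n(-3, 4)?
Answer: 143383/14885 ≈ 9.6327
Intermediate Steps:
n(L, H) = -H/5 + L/6 (n(L, H) = H*(-1/5) + L*(1/6) = -H/5 + L/6)
N = -10/13 (N = 1/(-1/5*4 + (1/6)*(-3)) = 1/(-4/5 - 1/2) = 1/(-13/10) = -10/13 ≈ -0.76923)
j = 127/13 (j = 9 - (0 - 10/13) = 9 - (-10)/13 = 9 - 1*(-10/13) = 9 + 10/13 = 127/13 ≈ 9.7692)
x = 1129/1145 (x = 1129*(1/1145) = 1129/1145 ≈ 0.98603)
x*j = (1129/1145)*(127/13) = 143383/14885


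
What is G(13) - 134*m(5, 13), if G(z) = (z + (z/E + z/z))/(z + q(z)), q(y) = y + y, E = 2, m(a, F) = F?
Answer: -135835/78 ≈ -1741.5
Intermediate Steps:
q(y) = 2*y
G(z) = (1 + 3*z/2)/(3*z) (G(z) = (z + (z/2 + z/z))/(z + 2*z) = (z + (z*(½) + 1))/((3*z)) = (z + (z/2 + 1))*(1/(3*z)) = (z + (1 + z/2))*(1/(3*z)) = (1 + 3*z/2)*(1/(3*z)) = (1 + 3*z/2)/(3*z))
G(13) - 134*m(5, 13) = (⅙)*(2 + 3*13)/13 - 134*13 = (⅙)*(1/13)*(2 + 39) - 1742 = (⅙)*(1/13)*41 - 1742 = 41/78 - 1742 = -135835/78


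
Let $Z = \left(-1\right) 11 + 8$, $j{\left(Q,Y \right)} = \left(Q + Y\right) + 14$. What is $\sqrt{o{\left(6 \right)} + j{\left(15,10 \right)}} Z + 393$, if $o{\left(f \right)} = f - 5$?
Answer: $393 - 6 \sqrt{10} \approx 374.03$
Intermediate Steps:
$o{\left(f \right)} = -5 + f$
$j{\left(Q,Y \right)} = 14 + Q + Y$
$Z = -3$ ($Z = -11 + 8 = -3$)
$\sqrt{o{\left(6 \right)} + j{\left(15,10 \right)}} Z + 393 = \sqrt{\left(-5 + 6\right) + \left(14 + 15 + 10\right)} \left(-3\right) + 393 = \sqrt{1 + 39} \left(-3\right) + 393 = \sqrt{40} \left(-3\right) + 393 = 2 \sqrt{10} \left(-3\right) + 393 = - 6 \sqrt{10} + 393 = 393 - 6 \sqrt{10}$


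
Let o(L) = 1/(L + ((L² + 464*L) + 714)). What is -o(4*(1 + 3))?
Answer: -1/8410 ≈ -0.00011891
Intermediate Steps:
o(L) = 1/(714 + L² + 465*L) (o(L) = 1/(L + (714 + L² + 464*L)) = 1/(714 + L² + 465*L))
-o(4*(1 + 3)) = -1/(714 + (4*(1 + 3))² + 465*(4*(1 + 3))) = -1/(714 + (4*4)² + 465*(4*4)) = -1/(714 + 16² + 465*16) = -1/(714 + 256 + 7440) = -1/8410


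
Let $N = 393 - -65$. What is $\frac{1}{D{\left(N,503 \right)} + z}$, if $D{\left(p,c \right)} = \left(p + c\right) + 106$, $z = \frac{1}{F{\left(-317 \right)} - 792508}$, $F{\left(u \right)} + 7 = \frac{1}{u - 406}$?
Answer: $\frac{572988346}{611378564459} \approx 0.00093721$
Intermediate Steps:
$N = 458$ ($N = 393 + 65 = 458$)
$F{\left(u \right)} = -7 + \frac{1}{-406 + u}$ ($F{\left(u \right)} = -7 + \frac{1}{u - 406} = -7 + \frac{1}{-406 + u}$)
$z = - \frac{723}{572988346}$ ($z = \frac{1}{\frac{2843 - -2219}{-406 - 317} - 792508} = \frac{1}{\frac{2843 + 2219}{-723} - 792508} = \frac{1}{\left(- \frac{1}{723}\right) 5062 - 792508} = \frac{1}{- \frac{5062}{723} - 792508} = \frac{1}{- \frac{572988346}{723}} = - \frac{723}{572988346} \approx -1.2618 \cdot 10^{-6}$)
$D{\left(p,c \right)} = 106 + c + p$ ($D{\left(p,c \right)} = \left(c + p\right) + 106 = 106 + c + p$)
$\frac{1}{D{\left(N,503 \right)} + z} = \frac{1}{\left(106 + 503 + 458\right) - \frac{723}{572988346}} = \frac{1}{1067 - \frac{723}{572988346}} = \frac{1}{\frac{611378564459}{572988346}} = \frac{572988346}{611378564459}$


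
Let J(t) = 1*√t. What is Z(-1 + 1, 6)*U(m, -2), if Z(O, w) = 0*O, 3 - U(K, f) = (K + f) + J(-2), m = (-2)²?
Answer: 0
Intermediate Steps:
J(t) = √t
m = 4
U(K, f) = 3 - K - f - I*√2 (U(K, f) = 3 - ((K + f) + √(-2)) = 3 - ((K + f) + I*√2) = 3 - (K + f + I*√2) = 3 + (-K - f - I*√2) = 3 - K - f - I*√2)
Z(O, w) = 0
Z(-1 + 1, 6)*U(m, -2) = 0*(3 - 1*4 - 1*(-2) - I*√2) = 0*(3 - 4 + 2 - I*√2) = 0*(1 - I*√2) = 0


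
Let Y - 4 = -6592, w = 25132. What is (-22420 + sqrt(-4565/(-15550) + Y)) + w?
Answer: 2712 + I*sqrt(63716955370)/3110 ≈ 2712.0 + 81.165*I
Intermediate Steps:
Y = -6588 (Y = 4 - 6592 = -6588)
(-22420 + sqrt(-4565/(-15550) + Y)) + w = (-22420 + sqrt(-4565/(-15550) - 6588)) + 25132 = (-22420 + sqrt(-4565*(-1/15550) - 6588)) + 25132 = (-22420 + sqrt(913/3110 - 6588)) + 25132 = (-22420 + sqrt(-20487767/3110)) + 25132 = (-22420 + I*sqrt(63716955370)/3110) + 25132 = 2712 + I*sqrt(63716955370)/3110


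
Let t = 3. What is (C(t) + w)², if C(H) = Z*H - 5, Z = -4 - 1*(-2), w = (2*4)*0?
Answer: 121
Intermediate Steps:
w = 0 (w = 8*0 = 0)
Z = -2 (Z = -4 + 2 = -2)
C(H) = -5 - 2*H (C(H) = -2*H - 5 = -5 - 2*H)
(C(t) + w)² = ((-5 - 2*3) + 0)² = ((-5 - 6) + 0)² = (-11 + 0)² = (-11)² = 121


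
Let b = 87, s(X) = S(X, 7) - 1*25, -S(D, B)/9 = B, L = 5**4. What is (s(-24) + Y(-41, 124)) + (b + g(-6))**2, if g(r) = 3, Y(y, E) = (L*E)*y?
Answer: -3169488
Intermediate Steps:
L = 625
Y(y, E) = 625*E*y (Y(y, E) = (625*E)*y = 625*E*y)
S(D, B) = -9*B
s(X) = -88 (s(X) = -9*7 - 1*25 = -63 - 25 = -88)
(s(-24) + Y(-41, 124)) + (b + g(-6))**2 = (-88 + 625*124*(-41)) + (87 + 3)**2 = (-88 - 3177500) + 90**2 = -3177588 + 8100 = -3169488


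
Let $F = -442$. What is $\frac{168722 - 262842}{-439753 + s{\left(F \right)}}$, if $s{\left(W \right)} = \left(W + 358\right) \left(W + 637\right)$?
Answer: $\frac{94120}{456133} \approx 0.20634$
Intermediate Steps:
$s{\left(W \right)} = \left(358 + W\right) \left(637 + W\right)$
$\frac{168722 - 262842}{-439753 + s{\left(F \right)}} = \frac{168722 - 262842}{-439753 + \left(228046 + \left(-442\right)^{2} + 995 \left(-442\right)\right)} = - \frac{94120}{-439753 + \left(228046 + 195364 - 439790\right)} = - \frac{94120}{-439753 - 16380} = - \frac{94120}{-456133} = \left(-94120\right) \left(- \frac{1}{456133}\right) = \frac{94120}{456133}$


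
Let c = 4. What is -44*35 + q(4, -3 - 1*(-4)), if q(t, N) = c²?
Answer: -1524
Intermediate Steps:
q(t, N) = 16 (q(t, N) = 4² = 16)
-44*35 + q(4, -3 - 1*(-4)) = -44*35 + 16 = -1540 + 16 = -1524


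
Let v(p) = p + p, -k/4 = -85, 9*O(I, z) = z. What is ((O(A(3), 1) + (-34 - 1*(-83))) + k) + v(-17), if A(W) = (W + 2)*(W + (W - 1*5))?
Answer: 3196/9 ≈ 355.11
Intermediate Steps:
A(W) = (-5 + 2*W)*(2 + W) (A(W) = (2 + W)*(W + (W - 5)) = (2 + W)*(W + (-5 + W)) = (2 + W)*(-5 + 2*W) = (-5 + 2*W)*(2 + W))
O(I, z) = z/9
k = 340 (k = -4*(-85) = 340)
v(p) = 2*p
((O(A(3), 1) + (-34 - 1*(-83))) + k) + v(-17) = (((⅑)*1 + (-34 - 1*(-83))) + 340) + 2*(-17) = ((⅑ + (-34 + 83)) + 340) - 34 = ((⅑ + 49) + 340) - 34 = (442/9 + 340) - 34 = 3502/9 - 34 = 3196/9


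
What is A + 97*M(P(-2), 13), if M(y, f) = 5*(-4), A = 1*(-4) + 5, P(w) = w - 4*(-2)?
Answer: -1939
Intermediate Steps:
P(w) = 8 + w (P(w) = w + 8 = 8 + w)
A = 1 (A = -4 + 5 = 1)
M(y, f) = -20
A + 97*M(P(-2), 13) = 1 + 97*(-20) = 1 - 1940 = -1939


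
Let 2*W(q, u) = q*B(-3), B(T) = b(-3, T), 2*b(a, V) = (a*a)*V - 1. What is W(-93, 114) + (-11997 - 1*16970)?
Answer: -28316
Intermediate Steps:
b(a, V) = -1/2 + V*a**2/2 (b(a, V) = ((a*a)*V - 1)/2 = (a**2*V - 1)/2 = (V*a**2 - 1)/2 = (-1 + V*a**2)/2 = -1/2 + V*a**2/2)
B(T) = -1/2 + 9*T/2 (B(T) = -1/2 + (1/2)*T*(-3)**2 = -1/2 + (1/2)*T*9 = -1/2 + 9*T/2)
W(q, u) = -7*q (W(q, u) = (q*(-1/2 + (9/2)*(-3)))/2 = (q*(-1/2 - 27/2))/2 = (q*(-14))/2 = (-14*q)/2 = -7*q)
W(-93, 114) + (-11997 - 1*16970) = -7*(-93) + (-11997 - 1*16970) = 651 + (-11997 - 16970) = 651 - 28967 = -28316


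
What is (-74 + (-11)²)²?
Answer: 2209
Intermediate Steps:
(-74 + (-11)²)² = (-74 + 121)² = 47² = 2209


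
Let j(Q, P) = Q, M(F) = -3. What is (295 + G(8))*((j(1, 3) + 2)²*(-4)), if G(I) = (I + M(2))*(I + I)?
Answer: -13500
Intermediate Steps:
G(I) = 2*I*(-3 + I) (G(I) = (I - 3)*(I + I) = (-3 + I)*(2*I) = 2*I*(-3 + I))
(295 + G(8))*((j(1, 3) + 2)²*(-4)) = (295 + 2*8*(-3 + 8))*((1 + 2)²*(-4)) = (295 + 2*8*5)*(3²*(-4)) = (295 + 80)*(9*(-4)) = 375*(-36) = -13500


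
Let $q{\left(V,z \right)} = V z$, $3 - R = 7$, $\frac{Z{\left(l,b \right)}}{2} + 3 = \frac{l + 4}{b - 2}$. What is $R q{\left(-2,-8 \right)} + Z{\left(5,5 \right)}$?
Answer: $-64$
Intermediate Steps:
$Z{\left(l,b \right)} = -6 + \frac{2 \left(4 + l\right)}{-2 + b}$ ($Z{\left(l,b \right)} = -6 + 2 \frac{l + 4}{b - 2} = -6 + 2 \frac{4 + l}{-2 + b} = -6 + \frac{2 \left(4 + l\right)}{-2 + b}$)
$R = -4$ ($R = 3 - 7 = -4$)
$R q{\left(-2,-8 \right)} + Z{\left(5,5 \right)} = - 4 \left(\left(-2\right) \left(-8\right)\right) + \frac{2 \left(10 + 5 - 15\right)}{-2 + 5} = \left(-4\right) 16 + \frac{2 \left(10 + 5 - 15\right)}{3} = -64 + 2 \cdot \frac{1}{3} \cdot 0 = -64 + 0 = -64$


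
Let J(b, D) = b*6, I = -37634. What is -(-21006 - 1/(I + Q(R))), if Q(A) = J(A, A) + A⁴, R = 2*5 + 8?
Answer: 1416854701/67450 ≈ 21006.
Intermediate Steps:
R = 18 (R = 10 + 8 = 18)
J(b, D) = 6*b
Q(A) = A⁴ + 6*A (Q(A) = 6*A + A⁴ = A⁴ + 6*A)
-(-21006 - 1/(I + Q(R))) = -(-21006 - 1/(-37634 + 18*(6 + 18³))) = -(-21006 - 1/(-37634 + 18*(6 + 5832))) = -(-21006 - 1/(-37634 + 18*5838)) = -(-21006 - 1/(-37634 + 105084)) = -(-21006 - 1/67450) = -1*(-1416854701/67450) = 1416854701/67450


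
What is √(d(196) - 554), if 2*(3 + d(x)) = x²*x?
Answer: √3764211 ≈ 1940.2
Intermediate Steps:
d(x) = -3 + x³/2 (d(x) = -3 + (x²*x)/2 = -3 + x³/2)
√(d(196) - 554) = √((-3 + (½)*196³) - 554) = √((-3 + (½)*7529536) - 554) = √((-3 + 3764768) - 554) = √(3764765 - 554) = √3764211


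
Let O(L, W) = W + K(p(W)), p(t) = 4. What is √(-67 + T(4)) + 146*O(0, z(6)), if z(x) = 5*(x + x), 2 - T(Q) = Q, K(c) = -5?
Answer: 8030 + I*√69 ≈ 8030.0 + 8.3066*I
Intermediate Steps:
T(Q) = 2 - Q
z(x) = 10*x (z(x) = 5*(2*x) = 10*x)
O(L, W) = -5 + W (O(L, W) = W - 5 = -5 + W)
√(-67 + T(4)) + 146*O(0, z(6)) = √(-67 + (2 - 1*4)) + 146*(-5 + 10*6) = √(-67 + (2 - 4)) + 146*(-5 + 60) = √(-67 - 2) + 146*55 = √(-69) + 8030 = I*√69 + 8030 = 8030 + I*√69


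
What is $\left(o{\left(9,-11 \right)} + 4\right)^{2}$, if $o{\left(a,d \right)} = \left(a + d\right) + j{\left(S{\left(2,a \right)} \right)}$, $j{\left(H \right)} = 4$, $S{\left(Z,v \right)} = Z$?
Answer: $36$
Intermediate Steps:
$o{\left(a,d \right)} = 4 + a + d$ ($o{\left(a,d \right)} = \left(a + d\right) + 4 = 4 + a + d$)
$\left(o{\left(9,-11 \right)} + 4\right)^{2} = \left(\left(4 + 9 - 11\right) + 4\right)^{2} = \left(2 + 4\right)^{2} = 6^{2} = 36$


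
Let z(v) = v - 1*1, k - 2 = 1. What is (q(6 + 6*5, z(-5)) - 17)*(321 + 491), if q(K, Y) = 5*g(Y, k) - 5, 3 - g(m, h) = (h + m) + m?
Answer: 30856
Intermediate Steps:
k = 3 (k = 2 + 1 = 3)
g(m, h) = 3 - h - 2*m (g(m, h) = 3 - ((h + m) + m) = 3 - (h + 2*m) = 3 + (-h - 2*m) = 3 - h - 2*m)
z(v) = -1 + v (z(v) = v - 1 = -1 + v)
q(K, Y) = -5 - 10*Y (q(K, Y) = 5*(3 - 1*3 - 2*Y) - 5 = 5*(3 - 3 - 2*Y) - 5 = 5*(-2*Y) - 5 = -10*Y - 5 = -5 - 10*Y)
(q(6 + 6*5, z(-5)) - 17)*(321 + 491) = ((-5 - 10*(-1 - 5)) - 17)*(321 + 491) = ((-5 - 10*(-6)) - 17)*812 = ((-5 + 60) - 17)*812 = (55 - 17)*812 = 38*812 = 30856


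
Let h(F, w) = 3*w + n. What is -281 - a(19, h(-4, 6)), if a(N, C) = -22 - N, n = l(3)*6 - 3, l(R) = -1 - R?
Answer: -240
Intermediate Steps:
n = -27 (n = (-1 - 1*3)*6 - 3 = (-1 - 3)*6 - 3 = -4*6 - 3 = -24 - 3 = -27)
h(F, w) = -27 + 3*w (h(F, w) = 3*w - 27 = -27 + 3*w)
-281 - a(19, h(-4, 6)) = -281 - (-22 - 1*19) = -281 - (-22 - 19) = -281 - 1*(-41) = -281 + 41 = -240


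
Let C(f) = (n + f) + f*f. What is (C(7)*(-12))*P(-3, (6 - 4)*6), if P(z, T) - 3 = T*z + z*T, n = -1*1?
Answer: 45540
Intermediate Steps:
n = -1
P(z, T) = 3 + 2*T*z (P(z, T) = 3 + (T*z + z*T) = 3 + (T*z + T*z) = 3 + 2*T*z)
C(f) = -1 + f + f² (C(f) = (-1 + f) + f*f = (-1 + f) + f² = -1 + f + f²)
(C(7)*(-12))*P(-3, (6 - 4)*6) = ((-1 + 7 + 7²)*(-12))*(3 + 2*((6 - 4)*6)*(-3)) = ((-1 + 7 + 49)*(-12))*(3 + 2*(2*6)*(-3)) = (55*(-12))*(3 + 2*12*(-3)) = -660*(3 - 72) = -660*(-69) = 45540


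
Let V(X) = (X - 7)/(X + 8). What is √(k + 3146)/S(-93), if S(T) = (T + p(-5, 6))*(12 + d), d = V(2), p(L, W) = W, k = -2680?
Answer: -2*√466/2001 ≈ -0.021576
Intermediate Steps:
V(X) = (-7 + X)/(8 + X)
d = -½ (d = (-7 + 2)/(8 + 2) = -5/10 = (⅒)*(-5) = -½ ≈ -0.50000)
S(T) = 69 + 23*T/2 (S(T) = (T + 6)*(12 - ½) = (6 + T)*(23/2) = 69 + 23*T/2)
√(k + 3146)/S(-93) = √(-2680 + 3146)/(69 + (23/2)*(-93)) = √466/(69 - 2139/2) = √466/(-2001/2) = √466*(-2/2001) = -2*√466/2001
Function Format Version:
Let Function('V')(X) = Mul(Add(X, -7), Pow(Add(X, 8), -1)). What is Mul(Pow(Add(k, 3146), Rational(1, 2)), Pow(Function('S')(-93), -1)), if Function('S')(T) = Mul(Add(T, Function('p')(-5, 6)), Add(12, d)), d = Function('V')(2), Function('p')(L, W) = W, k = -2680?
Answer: Mul(Rational(-2, 2001), Pow(466, Rational(1, 2))) ≈ -0.021576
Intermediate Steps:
Function('V')(X) = Mul(Pow(Add(8, X), -1), Add(-7, X)) (Function('V')(X) = Mul(Add(-7, X), Pow(Add(8, X), -1)) = Mul(Pow(Add(8, X), -1), Add(-7, X)))
d = Rational(-1, 2) (d = Mul(Pow(Add(8, 2), -1), Add(-7, 2)) = Mul(Pow(10, -1), -5) = Mul(Rational(1, 10), -5) = Rational(-1, 2) ≈ -0.50000)
Function('S')(T) = Add(69, Mul(Rational(23, 2), T)) (Function('S')(T) = Mul(Add(T, 6), Add(12, Rational(-1, 2))) = Mul(Add(6, T), Rational(23, 2)) = Add(69, Mul(Rational(23, 2), T)))
Mul(Pow(Add(k, 3146), Rational(1, 2)), Pow(Function('S')(-93), -1)) = Mul(Pow(Add(-2680, 3146), Rational(1, 2)), Pow(Add(69, Mul(Rational(23, 2), -93)), -1)) = Mul(Pow(466, Rational(1, 2)), Pow(Add(69, Rational(-2139, 2)), -1)) = Mul(Pow(466, Rational(1, 2)), Pow(Rational(-2001, 2), -1)) = Mul(Pow(466, Rational(1, 2)), Rational(-2, 2001)) = Mul(Rational(-2, 2001), Pow(466, Rational(1, 2)))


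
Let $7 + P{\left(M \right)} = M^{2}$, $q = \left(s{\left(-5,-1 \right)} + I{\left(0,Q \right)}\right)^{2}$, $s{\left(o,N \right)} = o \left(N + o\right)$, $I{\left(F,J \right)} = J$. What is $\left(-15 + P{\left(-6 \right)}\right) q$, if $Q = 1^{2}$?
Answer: $13454$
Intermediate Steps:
$Q = 1$
$q = 961$ ($q = \left(- 5 \left(-1 - 5\right) + 1\right)^{2} = \left(\left(-5\right) \left(-6\right) + 1\right)^{2} = \left(30 + 1\right)^{2} = 31^{2} = 961$)
$P{\left(M \right)} = -7 + M^{2}$
$\left(-15 + P{\left(-6 \right)}\right) q = \left(-15 - \left(7 - \left(-6\right)^{2}\right)\right) 961 = \left(-15 + \left(-7 + 36\right)\right) 961 = \left(-15 + 29\right) 961 = 14 \cdot 961 = 13454$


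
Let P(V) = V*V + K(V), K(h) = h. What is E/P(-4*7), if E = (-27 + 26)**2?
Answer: 1/756 ≈ 0.0013228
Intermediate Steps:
P(V) = V + V**2 (P(V) = V*V + V = V**2 + V = V + V**2)
E = 1 (E = (-1)**2 = 1)
E/P(-4*7) = 1/((-4*7)*(1 - 4*7)) = 1/(-28*(1 - 28)) = 1/(-28*(-27)) = 1/756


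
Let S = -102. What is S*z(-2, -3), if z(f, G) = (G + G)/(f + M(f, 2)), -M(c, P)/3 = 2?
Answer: -153/2 ≈ -76.500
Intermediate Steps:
M(c, P) = -6 (M(c, P) = -3*2 = -6)
z(f, G) = 2*G/(-6 + f) (z(f, G) = (G + G)/(f - 6) = (2*G)/(-6 + f) = 2*G/(-6 + f))
S*z(-2, -3) = -204*(-3)/(-6 - 2) = -204*(-3)/(-8) = -204*(-3)*(-1)/8 = -102*¾ = -153/2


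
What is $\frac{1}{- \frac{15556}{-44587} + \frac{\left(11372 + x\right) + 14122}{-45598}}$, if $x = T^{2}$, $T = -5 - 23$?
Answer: $- \frac{145219859}{33023907} \approx -4.3974$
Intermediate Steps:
$T = -28$ ($T = -5 - 23 = -28$)
$x = 784$ ($x = \left(-28\right)^{2} = 784$)
$\frac{1}{- \frac{15556}{-44587} + \frac{\left(11372 + x\right) + 14122}{-45598}} = \frac{1}{- \frac{15556}{-44587} + \frac{\left(11372 + 784\right) + 14122}{-45598}} = \frac{1}{\left(-15556\right) \left(- \frac{1}{44587}\right) + \left(12156 + 14122\right) \left(- \frac{1}{45598}\right)} = \frac{1}{\frac{15556}{44587} + 26278 \left(- \frac{1}{45598}\right)} = \frac{1}{\frac{15556}{44587} - \frac{1877}{3257}} = \frac{1}{- \frac{33023907}{145219859}} = - \frac{145219859}{33023907}$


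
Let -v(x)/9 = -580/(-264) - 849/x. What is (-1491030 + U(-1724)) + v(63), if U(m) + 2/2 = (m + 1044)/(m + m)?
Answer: -98958940681/66374 ≈ -1.4909e+6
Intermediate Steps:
v(x) = -435/22 + 7641/x (v(x) = -9*(-580/(-264) - 849/x) = -9*(-580*(-1/264) - 849/x) = -9*(145/66 - 849/x) = -435/22 + 7641/x)
U(m) = -1 + (1044 + m)/(2*m) (U(m) = -1 + (m + 1044)/(m + m) = -1 + (1044 + m)/((2*m)) = -1 + (1044 + m)*(1/(2*m)) = -1 + (1044 + m)/(2*m))
(-1491030 + U(-1724)) + v(63) = (-1491030 + (½)*(1044 - 1*(-1724))/(-1724)) + (-435/22 + 7641/63) = (-1491030 + (½)*(-1/1724)*(1044 + 1724)) + (-435/22 + 7641*(1/63)) = (-1491030 + (½)*(-1/1724)*2768) + (-435/22 + 849/7) = (-1491030 - 346/431) + 15633/154 = -642634276/431 + 15633/154 = -98958940681/66374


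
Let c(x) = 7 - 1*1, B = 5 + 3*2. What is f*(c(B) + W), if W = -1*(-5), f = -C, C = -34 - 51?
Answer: 935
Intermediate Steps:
C = -85
f = 85 (f = -1*(-85) = 85)
W = 5
B = 11 (B = 5 + 6 = 11)
c(x) = 6 (c(x) = 7 - 1 = 6)
f*(c(B) + W) = 85*(6 + 5) = 85*11 = 935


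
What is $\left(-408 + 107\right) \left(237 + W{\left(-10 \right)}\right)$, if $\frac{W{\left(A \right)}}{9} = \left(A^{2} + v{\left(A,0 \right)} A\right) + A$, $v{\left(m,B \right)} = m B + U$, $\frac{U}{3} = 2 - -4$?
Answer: $172473$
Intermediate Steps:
$U = 18$ ($U = 3 \left(2 - -4\right) = 3 \left(2 + 4\right) = 3 \cdot 6 = 18$)
$v{\left(m,B \right)} = 18 + B m$ ($v{\left(m,B \right)} = m B + 18 = B m + 18 = 18 + B m$)
$W{\left(A \right)} = 9 A^{2} + 171 A$ ($W{\left(A \right)} = 9 \left(\left(A^{2} + \left(18 + 0 A\right) A\right) + A\right) = 9 \left(\left(A^{2} + \left(18 + 0\right) A\right) + A\right) = 9 \left(\left(A^{2} + 18 A\right) + A\right) = 9 \left(A^{2} + 19 A\right) = 9 A^{2} + 171 A$)
$\left(-408 + 107\right) \left(237 + W{\left(-10 \right)}\right) = \left(-408 + 107\right) \left(237 + 9 \left(-10\right) \left(19 - 10\right)\right) = - 301 \left(237 + 9 \left(-10\right) 9\right) = - 301 \left(237 - 810\right) = \left(-301\right) \left(-573\right) = 172473$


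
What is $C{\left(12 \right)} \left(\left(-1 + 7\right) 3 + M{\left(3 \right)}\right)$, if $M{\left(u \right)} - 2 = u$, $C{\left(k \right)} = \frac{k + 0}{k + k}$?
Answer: $\frac{23}{2} \approx 11.5$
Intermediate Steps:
$C{\left(k \right)} = \frac{1}{2}$ ($C{\left(k \right)} = \frac{k}{2 k} = k \frac{1}{2 k} = \frac{1}{2}$)
$M{\left(u \right)} = 2 + u$
$C{\left(12 \right)} \left(\left(-1 + 7\right) 3 + M{\left(3 \right)}\right) = \frac{\left(-1 + 7\right) 3 + \left(2 + 3\right)}{2} = \frac{6 \cdot 3 + 5}{2} = \frac{18 + 5}{2} = \frac{1}{2} \cdot 23 = \frac{23}{2}$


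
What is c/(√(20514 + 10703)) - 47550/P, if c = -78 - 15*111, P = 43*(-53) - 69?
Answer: 23775/1174 - 1743*√31217/31217 ≈ 10.386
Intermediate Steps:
P = -2348 (P = -2279 - 69 = -2348)
c = -1743 (c = -78 - 1665 = -1743)
c/(√(20514 + 10703)) - 47550/P = -1743/√(20514 + 10703) - 47550/(-2348) = -1743*√31217/31217 - 47550*(-1/2348) = -1743*√31217/31217 + 23775/1174 = 23775/1174 - 1743*√31217/31217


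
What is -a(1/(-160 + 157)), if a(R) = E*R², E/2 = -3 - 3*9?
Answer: 20/3 ≈ 6.6667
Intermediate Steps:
E = -60 (E = 2*(-3 - 3*9) = 2*(-3 - 27) = 2*(-30) = -60)
a(R) = -60*R²
-a(1/(-160 + 157)) = -(-60)*(1/(-160 + 157))² = -(-60)*(1/(-3))² = -(-60)*(-⅓)² = -(-60)/9 = -1*(-20/3) = 20/3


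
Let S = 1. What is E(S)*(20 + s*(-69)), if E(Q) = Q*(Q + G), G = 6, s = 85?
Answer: -40915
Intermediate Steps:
E(Q) = Q*(6 + Q) (E(Q) = Q*(Q + 6) = Q*(6 + Q))
E(S)*(20 + s*(-69)) = (1*(6 + 1))*(20 + 85*(-69)) = (1*7)*(20 - 5865) = 7*(-5845) = -40915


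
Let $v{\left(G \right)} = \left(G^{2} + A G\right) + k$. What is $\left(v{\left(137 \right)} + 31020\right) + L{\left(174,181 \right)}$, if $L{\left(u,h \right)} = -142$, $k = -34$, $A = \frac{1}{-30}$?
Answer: $\frac{1488253}{30} \approx 49608.0$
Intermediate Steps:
$A = - \frac{1}{30} \approx -0.033333$
$v{\left(G \right)} = -34 + G^{2} - \frac{G}{30}$ ($v{\left(G \right)} = \left(G^{2} - \frac{G}{30}\right) - 34 = -34 + G^{2} - \frac{G}{30}$)
$\left(v{\left(137 \right)} + 31020\right) + L{\left(174,181 \right)} = \left(\left(-34 + 137^{2} - \frac{137}{30}\right) + 31020\right) - 142 = \left(\left(-34 + 18769 - \frac{137}{30}\right) + 31020\right) - 142 = \left(\frac{561913}{30} + 31020\right) - 142 = \frac{1492513}{30} - 142 = \frac{1488253}{30}$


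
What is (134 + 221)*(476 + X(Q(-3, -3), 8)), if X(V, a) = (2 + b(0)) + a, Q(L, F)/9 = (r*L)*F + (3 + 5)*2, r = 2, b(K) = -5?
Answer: 170755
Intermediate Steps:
Q(L, F) = 144 + 18*F*L (Q(L, F) = 9*((2*L)*F + (3 + 5)*2) = 9*(2*F*L + 8*2) = 9*(2*F*L + 16) = 9*(16 + 2*F*L) = 144 + 18*F*L)
X(V, a) = -3 + a (X(V, a) = (2 - 5) + a = -3 + a)
(134 + 221)*(476 + X(Q(-3, -3), 8)) = (134 + 221)*(476 + (-3 + 8)) = 355*(476 + 5) = 355*481 = 170755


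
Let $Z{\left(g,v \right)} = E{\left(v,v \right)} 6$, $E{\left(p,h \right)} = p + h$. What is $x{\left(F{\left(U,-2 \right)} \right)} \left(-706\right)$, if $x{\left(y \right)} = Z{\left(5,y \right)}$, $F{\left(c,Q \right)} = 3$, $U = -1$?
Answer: $-25416$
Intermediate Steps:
$E{\left(p,h \right)} = h + p$
$Z{\left(g,v \right)} = 12 v$ ($Z{\left(g,v \right)} = \left(v + v\right) 6 = 2 v 6 = 12 v$)
$x{\left(y \right)} = 12 y$
$x{\left(F{\left(U,-2 \right)} \right)} \left(-706\right) = 12 \cdot 3 \left(-706\right) = 36 \left(-706\right) = -25416$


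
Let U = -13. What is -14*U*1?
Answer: 182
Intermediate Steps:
-14*U*1 = -14*(-13)*1 = 182*1 = 182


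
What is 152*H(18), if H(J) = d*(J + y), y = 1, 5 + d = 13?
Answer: 23104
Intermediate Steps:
d = 8 (d = -5 + 13 = 8)
H(J) = 8 + 8*J (H(J) = 8*(J + 1) = 8*(1 + J) = 8 + 8*J)
152*H(18) = 152*(8 + 8*18) = 152*(8 + 144) = 152*152 = 23104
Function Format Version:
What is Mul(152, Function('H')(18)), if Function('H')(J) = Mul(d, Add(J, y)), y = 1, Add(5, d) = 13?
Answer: 23104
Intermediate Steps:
d = 8 (d = Add(-5, 13) = 8)
Function('H')(J) = Add(8, Mul(8, J)) (Function('H')(J) = Mul(8, Add(J, 1)) = Mul(8, Add(1, J)) = Add(8, Mul(8, J)))
Mul(152, Function('H')(18)) = Mul(152, Add(8, Mul(8, 18))) = Mul(152, Add(8, 144)) = Mul(152, 152) = 23104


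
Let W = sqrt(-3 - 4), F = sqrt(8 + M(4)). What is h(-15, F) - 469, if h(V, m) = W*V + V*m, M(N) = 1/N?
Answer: -469 - 15*sqrt(33)/2 - 15*I*sqrt(7) ≈ -512.08 - 39.686*I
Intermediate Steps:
F = sqrt(33)/2 (F = sqrt(8 + 1/4) = sqrt(33/4) = sqrt(33)/2 ≈ 2.8723)
W = I*sqrt(7) (W = sqrt(-7) = I*sqrt(7) ≈ 2.6458*I)
h(V, m) = V*m + I*V*sqrt(7) (h(V, m) = (I*sqrt(7))*V + V*m = I*V*sqrt(7) + V*m = V*m + I*V*sqrt(7))
h(-15, F) - 469 = -15*(sqrt(33)/2 + I*sqrt(7)) - 469 = (-15*sqrt(33)/2 - 15*I*sqrt(7)) - 469 = -469 - 15*sqrt(33)/2 - 15*I*sqrt(7)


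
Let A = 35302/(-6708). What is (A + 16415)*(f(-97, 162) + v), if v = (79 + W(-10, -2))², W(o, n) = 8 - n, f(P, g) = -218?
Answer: 423959709077/3354 ≈ 1.2640e+8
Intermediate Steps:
A = -17651/3354 (A = 35302*(-1/6708) = -17651/3354 ≈ -5.2627)
v = 7921 (v = (79 + (8 - 1*(-2)))² = (79 + (8 + 2))² = (79 + 10)² = 89² = 7921)
(A + 16415)*(f(-97, 162) + v) = (-17651/3354 + 16415)*(-218 + 7921) = (55038259/3354)*7703 = 423959709077/3354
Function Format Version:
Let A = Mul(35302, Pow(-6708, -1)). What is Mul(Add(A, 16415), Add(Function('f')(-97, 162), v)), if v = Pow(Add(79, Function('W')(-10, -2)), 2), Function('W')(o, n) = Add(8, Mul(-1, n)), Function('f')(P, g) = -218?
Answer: Rational(423959709077, 3354) ≈ 1.2640e+8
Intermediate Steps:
A = Rational(-17651, 3354) (A = Mul(35302, Rational(-1, 6708)) = Rational(-17651, 3354) ≈ -5.2627)
v = 7921 (v = Pow(Add(79, Add(8, Mul(-1, -2))), 2) = Pow(Add(79, Add(8, 2)), 2) = Pow(Add(79, 10), 2) = Pow(89, 2) = 7921)
Mul(Add(A, 16415), Add(Function('f')(-97, 162), v)) = Mul(Add(Rational(-17651, 3354), 16415), Add(-218, 7921)) = Mul(Rational(55038259, 3354), 7703) = Rational(423959709077, 3354)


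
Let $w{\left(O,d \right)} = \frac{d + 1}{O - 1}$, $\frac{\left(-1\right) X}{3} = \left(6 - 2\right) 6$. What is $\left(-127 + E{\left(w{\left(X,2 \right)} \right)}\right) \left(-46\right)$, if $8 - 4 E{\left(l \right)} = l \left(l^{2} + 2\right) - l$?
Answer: $\frac{2236663589}{389017} \approx 5749.5$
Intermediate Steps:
$X = -72$ ($X = - 3 \left(6 - 2\right) 6 = - 3 \cdot 4 \cdot 6 = \left(-3\right) 24 = -72$)
$w{\left(O,d \right)} = \frac{1 + d}{-1 + O}$
$E{\left(l \right)} = 2 + \frac{l}{4} - \frac{l \left(2 + l^{2}\right)}{4}$ ($E{\left(l \right)} = 2 - \frac{l \left(l^{2} + 2\right) - l}{4} = 2 - \frac{l \left(2 + l^{2}\right) - l}{4} = 2 - \frac{- l + l \left(2 + l^{2}\right)}{4} = 2 - \left(- \frac{l}{4} + \frac{l \left(2 + l^{2}\right)}{4}\right) = 2 + \frac{l}{4} - \frac{l \left(2 + l^{2}\right)}{4}$)
$\left(-127 + E{\left(w{\left(X,2 \right)} \right)}\right) \left(-46\right) = \left(-127 - \left(-2 + \frac{\left(1 + 2\right)^{3} \frac{1}{\left(-1 - 72\right)^{3}}}{4} + \frac{1 + 2}{4 \left(-1 - 72\right)}\right)\right) \left(-46\right) = \left(-127 - \left(-2 - \frac{27}{1556068} + \frac{1}{4} \frac{1}{-73} \cdot 3\right)\right) \left(-46\right) = \left(-127 - \left(-2 - \frac{27}{1556068} + \frac{1}{4} \left(- \frac{1}{73}\right) 3\right)\right) \left(-46\right) = \left(-127 - \left(- \frac{587}{292} - \frac{27}{1556068}\right)\right) \left(-46\right) = \left(-127 + \left(2 + \frac{3}{292} - - \frac{27}{1556068}\right)\right) \left(-46\right) = \left(-127 + \left(2 + \frac{3}{292} + \frac{27}{1556068}\right)\right) \left(-46\right) = \left(-127 + \frac{1564075}{778034}\right) \left(-46\right) = \left(- \frac{97246243}{778034}\right) \left(-46\right) = \frac{2236663589}{389017}$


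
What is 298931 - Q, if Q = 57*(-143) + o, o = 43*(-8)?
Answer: 307426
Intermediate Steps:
o = -344
Q = -8495 (Q = 57*(-143) - 344 = -8151 - 344 = -8495)
298931 - Q = 298931 - 1*(-8495) = 298931 + 8495 = 307426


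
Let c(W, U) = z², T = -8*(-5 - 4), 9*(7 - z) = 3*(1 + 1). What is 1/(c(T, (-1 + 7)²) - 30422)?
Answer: -9/273437 ≈ -3.2914e-5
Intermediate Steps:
z = 19/3 (z = 7 - (1 + 1)/3 = 7 - 2/3 = 7 - ⅑*6 = 7 - ⅔ = 19/3 ≈ 6.3333)
T = 72 (T = -8*(-9) = 72)
c(W, U) = 361/9 (c(W, U) = (19/3)² = 361/9)
1/(c(T, (-1 + 7)²) - 30422) = 1/(361/9 - 30422) = 1/(-273437/9) = -9/273437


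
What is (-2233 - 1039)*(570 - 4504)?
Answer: 12872048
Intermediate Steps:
(-2233 - 1039)*(570 - 4504) = -3272*(-3934) = 12872048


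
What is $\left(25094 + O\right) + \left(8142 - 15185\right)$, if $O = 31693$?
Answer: $49744$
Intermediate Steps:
$\left(25094 + O\right) + \left(8142 - 15185\right) = \left(25094 + 31693\right) + \left(8142 - 15185\right) = 56787 + \left(8142 - 15185\right) = 56787 - 7043 = 49744$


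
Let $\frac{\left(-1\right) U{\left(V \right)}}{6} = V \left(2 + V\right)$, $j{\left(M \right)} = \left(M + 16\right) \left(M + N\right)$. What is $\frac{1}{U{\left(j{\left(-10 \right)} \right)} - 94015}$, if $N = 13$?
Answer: $- \frac{1}{96175} \approx -1.0398 \cdot 10^{-5}$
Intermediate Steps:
$j{\left(M \right)} = \left(13 + M\right) \left(16 + M\right)$ ($j{\left(M \right)} = \left(M + 16\right) \left(M + 13\right) = \left(16 + M\right) \left(13 + M\right) = \left(13 + M\right) \left(16 + M\right)$)
$U{\left(V \right)} = - 6 V \left(2 + V\right)$
$\frac{1}{U{\left(j{\left(-10 \right)} \right)} - 94015} = \frac{1}{- 6 \left(208 + \left(-10\right)^{2} + 29 \left(-10\right)\right) \left(2 + \left(208 + \left(-10\right)^{2} + 29 \left(-10\right)\right)\right) - 94015} = \frac{1}{- 6 \left(208 + 100 - 290\right) \left(2 + \left(208 + 100 - 290\right)\right) - 94015} = \frac{1}{\left(-6\right) 18 \left(2 + 18\right) - 94015} = \frac{1}{\left(-6\right) 18 \cdot 20 - 94015} = \frac{1}{-2160 - 94015} = \frac{1}{-96175} = - \frac{1}{96175}$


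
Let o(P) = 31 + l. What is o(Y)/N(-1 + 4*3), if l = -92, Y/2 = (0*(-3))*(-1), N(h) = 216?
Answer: -61/216 ≈ -0.28241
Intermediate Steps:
Y = 0 (Y = 2*((0*(-3))*(-1)) = 2*(0*(-1)) = 2*0 = 0)
o(P) = -61 (o(P) = 31 - 92 = -61)
o(Y)/N(-1 + 4*3) = -61/216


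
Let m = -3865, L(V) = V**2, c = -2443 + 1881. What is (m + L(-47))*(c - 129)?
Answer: 1144296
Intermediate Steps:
c = -562
(m + L(-47))*(c - 129) = (-3865 + (-47)**2)*(-562 - 129) = (-3865 + 2209)*(-691) = -1656*(-691) = 1144296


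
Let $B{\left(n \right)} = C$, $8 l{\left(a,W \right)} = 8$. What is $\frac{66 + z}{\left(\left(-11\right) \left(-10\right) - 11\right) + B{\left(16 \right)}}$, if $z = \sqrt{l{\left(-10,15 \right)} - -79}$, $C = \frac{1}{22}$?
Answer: $\frac{1452}{2179} + \frac{88 \sqrt{5}}{2179} \approx 0.75667$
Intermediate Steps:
$l{\left(a,W \right)} = 1$ ($l{\left(a,W \right)} = \frac{1}{8} \cdot 8 = 1$)
$C = \frac{1}{22} \approx 0.045455$
$B{\left(n \right)} = \frac{1}{22}$
$z = 4 \sqrt{5}$ ($z = \sqrt{1 - -79} = \sqrt{1 + \left(-29 + 108\right)} = \sqrt{1 + 79} = \sqrt{80} = 4 \sqrt{5} \approx 8.9443$)
$\frac{66 + z}{\left(\left(-11\right) \left(-10\right) - 11\right) + B{\left(16 \right)}} = \frac{66 + 4 \sqrt{5}}{\left(\left(-11\right) \left(-10\right) - 11\right) + \frac{1}{22}} = \frac{66 + 4 \sqrt{5}}{\left(110 - 11\right) + \frac{1}{22}} = \frac{66 + 4 \sqrt{5}}{99 + \frac{1}{22}} = \frac{66 + 4 \sqrt{5}}{\frac{2179}{22}} = \left(66 + 4 \sqrt{5}\right) \frac{22}{2179} = \frac{1452}{2179} + \frac{88 \sqrt{5}}{2179}$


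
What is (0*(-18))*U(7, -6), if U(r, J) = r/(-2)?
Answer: 0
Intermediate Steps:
U(r, J) = -r/2 (U(r, J) = r*(-1/2) = -r/2)
(0*(-18))*U(7, -6) = (0*(-18))*(-1/2*7) = 0*(-7/2) = 0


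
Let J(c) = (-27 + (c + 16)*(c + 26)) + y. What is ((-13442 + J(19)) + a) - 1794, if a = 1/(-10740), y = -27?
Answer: -147299101/10740 ≈ -13715.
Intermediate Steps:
a = -1/10740 ≈ -9.3110e-5
J(c) = -54 + (16 + c)*(26 + c) (J(c) = (-27 + (c + 16)*(c + 26)) - 27 = (-27 + (16 + c)*(26 + c)) - 27 = -54 + (16 + c)*(26 + c))
((-13442 + J(19)) + a) - 1794 = ((-13442 + (362 + 19² + 42*19)) - 1/10740) - 1794 = ((-13442 + (362 + 361 + 798)) - 1/10740) - 1794 = ((-13442 + 1521) - 1/10740) - 1794 = (-11921 - 1/10740) - 1794 = -128031541/10740 - 1794 = -147299101/10740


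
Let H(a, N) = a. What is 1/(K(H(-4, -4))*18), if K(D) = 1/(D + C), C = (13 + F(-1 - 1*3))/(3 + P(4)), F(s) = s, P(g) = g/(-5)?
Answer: 1/198 ≈ 0.0050505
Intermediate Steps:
P(g) = -g/5 (P(g) = g*(-⅕) = -g/5)
C = 45/11 (C = (13 + (-1 - 1*3))/(3 - ⅕*4) = (13 + (-1 - 3))/(3 - ⅘) = (13 - 4)/(11/5) = 9*(5/11) = 45/11 ≈ 4.0909)
K(D) = 1/(45/11 + D) (K(D) = 1/(D + 45/11) = 1/(45/11 + D))
1/(K(H(-4, -4))*18) = 1/((11/(45 + 11*(-4)))*18) = 1/((11/(45 - 44))*18) = 1/((11/1)*18) = 1/((11*1)*18) = 1/(11*18) = 1/198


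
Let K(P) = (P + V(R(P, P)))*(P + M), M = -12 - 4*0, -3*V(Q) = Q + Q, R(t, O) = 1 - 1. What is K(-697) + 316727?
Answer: 810900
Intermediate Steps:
R(t, O) = 0
V(Q) = -2*Q/3 (V(Q) = -(Q + Q)/3 = -2*Q/3)
M = -12 (M = -12 + 0 = -12)
K(P) = P*(-12 + P) (K(P) = (P - ⅔*0)*(P - 12) = (P + 0)*(-12 + P) = P*(-12 + P))
K(-697) + 316727 = -697*(-12 - 697) + 316727 = -697*(-709) + 316727 = 494173 + 316727 = 810900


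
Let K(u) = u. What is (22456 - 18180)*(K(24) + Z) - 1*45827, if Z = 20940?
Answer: 89596237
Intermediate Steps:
(22456 - 18180)*(K(24) + Z) - 1*45827 = (22456 - 18180)*(24 + 20940) - 1*45827 = 4276*20964 - 45827 = 89642064 - 45827 = 89596237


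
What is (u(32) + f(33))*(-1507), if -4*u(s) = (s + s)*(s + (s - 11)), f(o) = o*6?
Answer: 979550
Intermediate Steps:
f(o) = 6*o
u(s) = -s*(-11 + 2*s)/2 (u(s) = -(s + s)*(s + (s - 11))/4 = -2*s*(s + (-11 + s))/4 = -2*s*(-11 + 2*s)/4 = -s*(-11 + 2*s)/2)
(u(32) + f(33))*(-1507) = ((1/2)*32*(11 - 2*32) + 6*33)*(-1507) = ((1/2)*32*(11 - 64) + 198)*(-1507) = ((1/2)*32*(-53) + 198)*(-1507) = (-848 + 198)*(-1507) = -650*(-1507) = 979550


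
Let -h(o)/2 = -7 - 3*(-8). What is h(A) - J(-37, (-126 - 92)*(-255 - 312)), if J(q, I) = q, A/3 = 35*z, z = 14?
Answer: 3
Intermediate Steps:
A = 1470 (A = 3*(35*14) = 3*490 = 1470)
h(o) = -34 (h(o) = -2*(-7 - 3*(-8)) = -2*(-7 + 24) = -2*17 = -34)
h(A) - J(-37, (-126 - 92)*(-255 - 312)) = -34 - 1*(-37) = -34 + 37 = 3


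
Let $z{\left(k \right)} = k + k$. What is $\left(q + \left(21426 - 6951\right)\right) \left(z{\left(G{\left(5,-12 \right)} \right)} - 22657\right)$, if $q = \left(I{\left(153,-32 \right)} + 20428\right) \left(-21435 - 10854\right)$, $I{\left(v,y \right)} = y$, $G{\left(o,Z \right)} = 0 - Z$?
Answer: $14905006714377$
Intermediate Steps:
$G{\left(o,Z \right)} = - Z$
$z{\left(k \right)} = 2 k$
$q = -658566444$ ($q = \left(-32 + 20428\right) \left(-21435 - 10854\right) = 20396 \left(-32289\right) = -658566444$)
$\left(q + \left(21426 - 6951\right)\right) \left(z{\left(G{\left(5,-12 \right)} \right)} - 22657\right) = \left(-658566444 + \left(21426 - 6951\right)\right) \left(2 \left(\left(-1\right) \left(-12\right)\right) - 22657\right) = \left(-658566444 + 14475\right) \left(2 \cdot 12 - 22657\right) = - 658551969 \left(24 - 22657\right) = \left(-658551969\right) \left(-22633\right) = 14905006714377$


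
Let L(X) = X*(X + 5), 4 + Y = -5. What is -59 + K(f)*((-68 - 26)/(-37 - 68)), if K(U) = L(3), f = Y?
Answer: -1313/35 ≈ -37.514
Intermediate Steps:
Y = -9 (Y = -4 - 5 = -9)
f = -9
L(X) = X*(5 + X)
K(U) = 24 (K(U) = 3*(5 + 3) = 3*8 = 24)
-59 + K(f)*((-68 - 26)/(-37 - 68)) = -59 + 24*((-68 - 26)/(-37 - 68)) = -59 + 24*(-94/(-105)) = -59 + 24*(-94*(-1/105)) = -59 + 24*(94/105) = -59 + 752/35 = -1313/35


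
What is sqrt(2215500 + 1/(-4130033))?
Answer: sqrt(37790165853398549467)/4130033 ≈ 1488.5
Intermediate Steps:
sqrt(2215500 + 1/(-4130033)) = sqrt(2215500 - 1/4130033) = sqrt(9150088111499/4130033) = sqrt(37790165853398549467)/4130033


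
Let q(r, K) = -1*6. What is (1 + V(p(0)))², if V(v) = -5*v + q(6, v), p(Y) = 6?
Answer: 1225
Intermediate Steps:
q(r, K) = -6
V(v) = -6 - 5*v (V(v) = -5*v - 6 = -6 - 5*v)
(1 + V(p(0)))² = (1 + (-6 - 5*6))² = (1 + (-6 - 30))² = (1 - 36)² = (-35)² = 1225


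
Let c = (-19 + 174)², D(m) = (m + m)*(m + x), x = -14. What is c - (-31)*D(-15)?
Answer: 50995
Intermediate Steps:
D(m) = 2*m*(-14 + m) (D(m) = (m + m)*(m - 14) = (2*m)*(-14 + m) = 2*m*(-14 + m))
c = 24025 (c = 155² = 24025)
c - (-31)*D(-15) = 24025 - (-31)*2*(-15)*(-14 - 15) = 24025 - (-31)*2*(-15)*(-29) = 24025 - (-31)*870 = 24025 - 1*(-26970) = 24025 + 26970 = 50995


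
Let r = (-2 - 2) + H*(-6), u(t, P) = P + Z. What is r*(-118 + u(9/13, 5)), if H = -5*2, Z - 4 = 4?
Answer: -5880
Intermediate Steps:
Z = 8 (Z = 4 + 4 = 8)
H = -10
u(t, P) = 8 + P (u(t, P) = P + 8 = 8 + P)
r = 56 (r = (-2 - 2) - 10*(-6) = -4 + 60 = 56)
r*(-118 + u(9/13, 5)) = 56*(-118 + (8 + 5)) = 56*(-118 + 13) = 56*(-105) = -5880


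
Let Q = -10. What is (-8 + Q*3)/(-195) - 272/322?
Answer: -20402/31395 ≈ -0.64985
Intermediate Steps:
(-8 + Q*3)/(-195) - 272/322 = (-8 - 10*3)/(-195) - 272/322 = (-8 - 30)*(-1/195) - 272*1/322 = -38*(-1/195) - 136/161 = 38/195 - 136/161 = -20402/31395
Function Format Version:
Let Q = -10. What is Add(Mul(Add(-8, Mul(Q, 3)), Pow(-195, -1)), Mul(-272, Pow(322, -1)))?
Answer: Rational(-20402, 31395) ≈ -0.64985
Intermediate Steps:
Add(Mul(Add(-8, Mul(Q, 3)), Pow(-195, -1)), Mul(-272, Pow(322, -1))) = Add(Mul(Add(-8, Mul(-10, 3)), Pow(-195, -1)), Mul(-272, Pow(322, -1))) = Add(Mul(Add(-8, -30), Rational(-1, 195)), Mul(-272, Rational(1, 322))) = Add(Mul(-38, Rational(-1, 195)), Rational(-136, 161)) = Add(Rational(38, 195), Rational(-136, 161)) = Rational(-20402, 31395)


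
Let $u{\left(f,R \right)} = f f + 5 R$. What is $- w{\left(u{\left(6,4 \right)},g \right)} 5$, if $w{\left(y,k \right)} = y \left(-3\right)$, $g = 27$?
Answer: $840$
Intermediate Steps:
$u{\left(f,R \right)} = f^{2} + 5 R$
$w{\left(y,k \right)} = - 3 y$
$- w{\left(u{\left(6,4 \right)},g \right)} 5 = - \left(-3\right) \left(6^{2} + 5 \cdot 4\right) 5 = - \left(-3\right) \left(36 + 20\right) 5 = - \left(-3\right) 56 \cdot 5 = \left(-1\right) \left(-168\right) 5 = 168 \cdot 5 = 840$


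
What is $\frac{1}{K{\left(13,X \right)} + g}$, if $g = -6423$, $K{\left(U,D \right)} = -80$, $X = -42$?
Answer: $- \frac{1}{6503} \approx -0.00015378$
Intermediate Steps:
$\frac{1}{K{\left(13,X \right)} + g} = \frac{1}{-80 - 6423} = \frac{1}{-6503} = - \frac{1}{6503}$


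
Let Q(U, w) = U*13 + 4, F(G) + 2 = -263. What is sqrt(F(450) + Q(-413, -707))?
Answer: I*sqrt(5630) ≈ 75.033*I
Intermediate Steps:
F(G) = -265 (F(G) = -2 - 263 = -265)
Q(U, w) = 4 + 13*U (Q(U, w) = 13*U + 4 = 4 + 13*U)
sqrt(F(450) + Q(-413, -707)) = sqrt(-265 + (4 + 13*(-413))) = sqrt(-265 + (4 - 5369)) = sqrt(-265 - 5365) = sqrt(-5630) = I*sqrt(5630)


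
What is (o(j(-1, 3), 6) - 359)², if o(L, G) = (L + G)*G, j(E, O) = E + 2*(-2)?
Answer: 124609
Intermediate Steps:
j(E, O) = -4 + E (j(E, O) = E - 4 = -4 + E)
o(L, G) = G*(G + L) (o(L, G) = (G + L)*G = G*(G + L))
(o(j(-1, 3), 6) - 359)² = (6*(6 + (-4 - 1)) - 359)² = (6*(6 - 5) - 359)² = (6*1 - 359)² = (6 - 359)² = (-353)² = 124609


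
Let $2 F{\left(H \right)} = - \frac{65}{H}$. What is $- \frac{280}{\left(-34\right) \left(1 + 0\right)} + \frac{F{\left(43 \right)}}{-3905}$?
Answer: $\frac{9403461}{1141822} \approx 8.2355$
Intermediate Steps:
$F{\left(H \right)} = - \frac{65}{2 H}$ ($F{\left(H \right)} = \frac{\left(-65\right) \frac{1}{H}}{2} = - \frac{65}{2 H}$)
$- \frac{280}{\left(-34\right) \left(1 + 0\right)} + \frac{F{\left(43 \right)}}{-3905} = - \frac{280}{\left(-34\right) \left(1 + 0\right)} + \frac{\left(- \frac{65}{2}\right) \frac{1}{43}}{-3905} = - \frac{280}{\left(-34\right) 1} + \left(- \frac{65}{2}\right) \frac{1}{43} \left(- \frac{1}{3905}\right) = - \frac{280}{-34} - - \frac{13}{67166} = \left(-280\right) \left(- \frac{1}{34}\right) + \frac{13}{67166} = \frac{140}{17} + \frac{13}{67166} = \frac{9403461}{1141822}$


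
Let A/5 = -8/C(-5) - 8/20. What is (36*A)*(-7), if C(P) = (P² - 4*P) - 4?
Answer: 30744/41 ≈ 749.85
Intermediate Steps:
C(P) = -4 + P² - 4*P
A = -122/41 (A = 5*(-8/(-4 + (-5)² - 4*(-5)) - 8/20) = 5*(-8/(-4 + 25 + 20) - 8*1/20) = 5*(-8/41 - ⅖) = 5*(-122/205) = -122/41 ≈ -2.9756)
(36*A)*(-7) = (36*(-122/41))*(-7) = -4392/41*(-7) = 30744/41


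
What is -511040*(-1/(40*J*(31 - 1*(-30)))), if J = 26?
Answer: 6388/793 ≈ 8.0555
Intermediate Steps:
-511040*(-1/(40*J*(31 - 1*(-30)))) = -511040*(-1/(1040*(31 - 1*(-30)))) = -511040*(-1/(1040*(31 + 30))) = -511040/((-26*61*40)) = -511040/((-1586*40)) = -511040/((-1*63440)) = -511040/(-63440) = -511040*(-1/63440) = 6388/793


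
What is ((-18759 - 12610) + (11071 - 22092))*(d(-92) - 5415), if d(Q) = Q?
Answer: 233441730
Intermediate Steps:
((-18759 - 12610) + (11071 - 22092))*(d(-92) - 5415) = ((-18759 - 12610) + (11071 - 22092))*(-92 - 5415) = (-31369 - 11021)*(-5507) = -42390*(-5507) = 233441730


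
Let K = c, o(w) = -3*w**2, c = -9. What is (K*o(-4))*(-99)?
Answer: -42768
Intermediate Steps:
K = -9
(K*o(-4))*(-99) = -(-27)*(-4)**2*(-99) = -(-27)*16*(-99) = -9*(-48)*(-99) = 432*(-99) = -42768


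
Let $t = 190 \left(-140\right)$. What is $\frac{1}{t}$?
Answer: $- \frac{1}{26600} \approx -3.7594 \cdot 10^{-5}$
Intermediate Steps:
$t = -26600$
$\frac{1}{t} = \frac{1}{-26600} = - \frac{1}{26600}$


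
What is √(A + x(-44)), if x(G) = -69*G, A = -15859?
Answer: I*√12823 ≈ 113.24*I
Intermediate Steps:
√(A + x(-44)) = √(-15859 - 69*(-44)) = √(-15859 + 3036) = √(-12823) = I*√12823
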